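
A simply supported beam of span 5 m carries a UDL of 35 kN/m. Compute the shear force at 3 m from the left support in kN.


R_A = w * L / 2 = 35 * 5 / 2 = 87.5 kN
V(x) = R_A - w * x = 87.5 - 35 * 3
= -17.5 kN

-17.5 kN


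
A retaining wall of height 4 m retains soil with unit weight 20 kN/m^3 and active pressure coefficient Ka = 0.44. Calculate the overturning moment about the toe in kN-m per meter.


Pa = 0.5 * Ka * gamma * H^2
= 0.5 * 0.44 * 20 * 4^2
= 70.4 kN/m
Arm = H / 3 = 4 / 3 = 1.3333 m
Mo = Pa * arm = Pa * H / 3 = 70.4 * 4 / 3 = 93.8667 kN-m/m

93.8667 kN-m/m


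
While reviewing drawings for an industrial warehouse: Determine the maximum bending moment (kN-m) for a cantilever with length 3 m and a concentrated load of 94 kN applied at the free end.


For a cantilever with a point load at the free end:
M_max = P * L = 94 * 3 = 282 kN-m

282 kN-m


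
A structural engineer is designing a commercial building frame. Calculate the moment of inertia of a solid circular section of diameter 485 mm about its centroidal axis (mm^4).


r = d / 2 = 485 / 2 = 242.5 mm
I = pi * r^4 / 4 = pi * 242.5^4 / 4
= 2716044324.39 mm^4

2716044324.39 mm^4


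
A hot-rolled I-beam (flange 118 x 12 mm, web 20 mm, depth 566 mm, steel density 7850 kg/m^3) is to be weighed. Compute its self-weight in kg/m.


A_flanges = 2 * 118 * 12 = 2832 mm^2
A_web = (566 - 2 * 12) * 20 = 10840 mm^2
A_total = 2832 + 10840 = 13672 mm^2 = 0.013672 m^2
Weight = rho * A = 7850 * 0.013672 = 107.3252 kg/m

107.3252 kg/m


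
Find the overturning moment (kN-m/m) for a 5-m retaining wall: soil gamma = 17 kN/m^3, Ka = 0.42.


Pa = 0.5 * Ka * gamma * H^2
= 0.5 * 0.42 * 17 * 5^2
= 89.25 kN/m
Arm = H / 3 = 5 / 3 = 1.6667 m
Mo = Pa * arm = Pa * H / 3 = 89.25 * 5 / 3 = 148.75 kN-m/m

148.75 kN-m/m


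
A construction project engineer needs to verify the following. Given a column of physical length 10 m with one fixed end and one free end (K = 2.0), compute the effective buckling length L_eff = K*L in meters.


L_eff = K * L
= 2.0 * 10
= 20.0 m

20.0 m


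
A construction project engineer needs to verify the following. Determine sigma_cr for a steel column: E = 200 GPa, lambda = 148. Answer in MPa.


sigma_cr = pi^2 * E / lambda^2
= 9.8696 * 200000.0 / 148^2
= 9.8696 * 200000.0 / 21904
= 90.1169 MPa

90.1169 MPa


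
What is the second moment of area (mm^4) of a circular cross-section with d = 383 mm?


r = d / 2 = 383 / 2 = 191.5 mm
I = pi * r^4 / 4 = pi * 191.5^4 / 4
= 1056245798.85 mm^4

1056245798.85 mm^4


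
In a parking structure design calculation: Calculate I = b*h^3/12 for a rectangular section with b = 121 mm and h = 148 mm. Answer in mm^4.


I = b * h^3 / 12
= 121 * 148^3 / 12
= 121 * 3241792 / 12
= 32688069.33 mm^4

32688069.33 mm^4


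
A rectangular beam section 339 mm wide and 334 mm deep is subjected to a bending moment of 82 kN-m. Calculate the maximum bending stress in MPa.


I = b * h^3 / 12 = 339 * 334^3 / 12 = 1052586638.0 mm^4
y = h / 2 = 334 / 2 = 167.0 mm
M = 82 kN-m = 82000000.0 N-mm
sigma = M * y / I = 82000000.0 * 167.0 / 1052586638.0
= 13.01 MPa

13.01 MPa


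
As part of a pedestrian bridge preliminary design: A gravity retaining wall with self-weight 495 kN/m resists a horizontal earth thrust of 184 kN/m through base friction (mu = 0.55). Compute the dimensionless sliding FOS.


Resisting force = mu * W = 0.55 * 495 = 272.25 kN/m
FOS = Resisting / Driving = 272.25 / 184
= 1.4796 (dimensionless)

1.4796 (dimensionless)


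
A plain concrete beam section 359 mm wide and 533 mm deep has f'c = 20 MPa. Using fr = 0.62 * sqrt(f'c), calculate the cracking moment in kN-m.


fr = 0.62 * sqrt(20) = 0.62 * 4.4721 = 2.7727 MPa
I = 359 * 533^3 / 12 = 4529964823.58 mm^4
y_t = 266.5 mm
M_cr = fr * I / y_t = 2.7727 * 4529964823.58 / 266.5 N-mm
= 47.1307 kN-m

47.1307 kN-m


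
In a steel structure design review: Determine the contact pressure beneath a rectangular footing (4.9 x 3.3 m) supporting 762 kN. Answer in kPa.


A = 4.9 * 3.3 = 16.17 m^2
q = P / A = 762 / 16.17
= 47.1243 kPa

47.1243 kPa


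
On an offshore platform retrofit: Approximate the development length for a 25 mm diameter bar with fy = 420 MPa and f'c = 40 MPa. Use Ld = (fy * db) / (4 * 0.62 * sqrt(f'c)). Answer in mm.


Ld = (fy * db) / (4 * 0.62 * sqrt(f'c))
= (420 * 25) / (4 * 0.62 * sqrt(40))
= 10500 / 15.6849
= 669.43 mm

669.43 mm


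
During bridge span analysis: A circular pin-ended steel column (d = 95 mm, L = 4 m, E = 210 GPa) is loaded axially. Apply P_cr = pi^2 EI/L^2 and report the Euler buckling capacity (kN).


I = pi * d^4 / 64 = 3998198.21 mm^4
L = 4000.0 mm
P_cr = pi^2 * E * I / L^2
= 9.8696 * 210000.0 * 3998198.21 / 4000.0^2
= 517920.83 N = 517.9208 kN

517.9208 kN


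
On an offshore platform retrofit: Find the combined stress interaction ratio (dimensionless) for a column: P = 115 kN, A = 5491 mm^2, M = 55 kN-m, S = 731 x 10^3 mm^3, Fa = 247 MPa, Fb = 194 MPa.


f_a = P / A = 115000.0 / 5491 = 20.9434 MPa
f_b = M / S = 55000000.0 / 731000.0 = 75.2394 MPa
Ratio = f_a / Fa + f_b / Fb
= 20.9434 / 247 + 75.2394 / 194
= 0.4726 (dimensionless)

0.4726 (dimensionless)


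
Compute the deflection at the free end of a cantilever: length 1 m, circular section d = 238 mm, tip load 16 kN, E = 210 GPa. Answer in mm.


I = pi * d^4 / 64 = pi * 238^4 / 64 = 157498973.25 mm^4
L = 1000.0 mm, P = 16000.0 N, E = 210000.0 MPa
delta = P * L^3 / (3 * E * I)
= 16000.0 * 1000.0^3 / (3 * 210000.0 * 157498973.25)
= 0.1613 mm

0.1613 mm


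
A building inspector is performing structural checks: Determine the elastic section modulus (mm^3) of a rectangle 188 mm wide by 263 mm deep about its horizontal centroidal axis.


S = b * h^2 / 6
= 188 * 263^2 / 6
= 188 * 69169 / 6
= 2167295.33 mm^3

2167295.33 mm^3


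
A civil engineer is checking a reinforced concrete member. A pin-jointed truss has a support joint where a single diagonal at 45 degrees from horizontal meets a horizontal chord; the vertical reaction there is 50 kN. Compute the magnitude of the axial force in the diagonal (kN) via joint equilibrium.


At the joint, only the diagonal has a vertical component, so vertical equilibrium gives:
F * sin(45) = 50
F = 50 / sin(45)
= 50 / 0.707107
= 70.71 kN

70.71 kN


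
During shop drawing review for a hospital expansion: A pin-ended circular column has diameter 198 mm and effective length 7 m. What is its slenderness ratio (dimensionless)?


Radius of gyration r = d / 4 = 198 / 4 = 49.5 mm
L_eff = 7000.0 mm
Slenderness ratio = L / r = 7000.0 / 49.5 = 141.41 (dimensionless)

141.41 (dimensionless)


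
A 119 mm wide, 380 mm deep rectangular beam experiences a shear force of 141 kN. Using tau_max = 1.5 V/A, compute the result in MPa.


A = b * h = 119 * 380 = 45220 mm^2
V = 141 kN = 141000.0 N
tau_max = 1.5 * V / A = 1.5 * 141000.0 / 45220
= 4.6771 MPa

4.6771 MPa


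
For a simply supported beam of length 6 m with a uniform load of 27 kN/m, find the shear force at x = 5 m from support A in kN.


R_A = w * L / 2 = 27 * 6 / 2 = 81.0 kN
V(x) = R_A - w * x = 81.0 - 27 * 5
= -54.0 kN

-54.0 kN


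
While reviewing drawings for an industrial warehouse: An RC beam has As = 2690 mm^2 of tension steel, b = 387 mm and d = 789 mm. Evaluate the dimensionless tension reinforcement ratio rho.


rho = As / (b * d)
= 2690 / (387 * 789)
= 2690 / 305343
= 0.00881 (dimensionless)

0.00881 (dimensionless)


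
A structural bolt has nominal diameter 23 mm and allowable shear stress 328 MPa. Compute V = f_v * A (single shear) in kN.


A = pi * d^2 / 4 = pi * 23^2 / 4 = 415.4756 mm^2
V = f_v * A / 1000 = 328 * 415.4756 / 1000
= 136.276 kN

136.276 kN


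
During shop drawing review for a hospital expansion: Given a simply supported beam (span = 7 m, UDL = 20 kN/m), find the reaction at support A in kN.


Total load = w * L = 20 * 7 = 140 kN
By symmetry, each reaction R = total / 2 = 140 / 2 = 70.0 kN

70.0 kN


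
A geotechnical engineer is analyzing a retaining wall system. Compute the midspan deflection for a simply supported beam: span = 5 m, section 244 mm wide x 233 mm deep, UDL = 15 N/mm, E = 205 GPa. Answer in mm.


I = 244 * 233^3 / 12 = 257203185.67 mm^4
L = 5000.0 mm, w = 15 N/mm, E = 205000.0 MPa
delta = 5 * w * L^4 / (384 * E * I)
= 5 * 15 * 5000.0^4 / (384 * 205000.0 * 257203185.67)
= 2.3152 mm

2.3152 mm


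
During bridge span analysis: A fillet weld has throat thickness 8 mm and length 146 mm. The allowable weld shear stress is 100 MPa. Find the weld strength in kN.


Strength = throat * length * allowable stress
= 8 * 146 * 100 N
= 116800 N
= 116.8 kN

116.8 kN


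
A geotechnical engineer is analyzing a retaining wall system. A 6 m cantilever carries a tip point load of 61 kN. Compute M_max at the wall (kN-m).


For a cantilever with a point load at the free end:
M_max = P * L = 61 * 6 = 366 kN-m

366 kN-m


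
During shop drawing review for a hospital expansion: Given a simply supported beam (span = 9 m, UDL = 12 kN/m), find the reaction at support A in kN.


Total load = w * L = 12 * 9 = 108 kN
By symmetry, each reaction R = total / 2 = 108 / 2 = 54.0 kN

54.0 kN


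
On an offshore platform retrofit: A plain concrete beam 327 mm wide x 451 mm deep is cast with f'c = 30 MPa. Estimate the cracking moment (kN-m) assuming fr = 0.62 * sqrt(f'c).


fr = 0.62 * sqrt(30) = 0.62 * 5.4772 = 3.3959 MPa
I = 327 * 451^3 / 12 = 2499747439.75 mm^4
y_t = 225.5 mm
M_cr = fr * I / y_t = 3.3959 * 2499747439.75 / 225.5 N-mm
= 37.6445 kN-m

37.6445 kN-m


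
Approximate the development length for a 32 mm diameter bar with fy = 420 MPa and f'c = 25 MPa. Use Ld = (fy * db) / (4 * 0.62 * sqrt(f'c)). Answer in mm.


Ld = (fy * db) / (4 * 0.62 * sqrt(f'c))
= (420 * 32) / (4 * 0.62 * sqrt(25))
= 13440 / 12.4
= 1083.87 mm

1083.87 mm


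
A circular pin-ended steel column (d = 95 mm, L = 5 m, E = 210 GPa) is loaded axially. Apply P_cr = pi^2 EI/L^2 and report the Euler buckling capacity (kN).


I = pi * d^4 / 64 = 3998198.21 mm^4
L = 5000.0 mm
P_cr = pi^2 * E * I / L^2
= 9.8696 * 210000.0 * 3998198.21 / 5000.0^2
= 331469.33 N = 331.4693 kN

331.4693 kN


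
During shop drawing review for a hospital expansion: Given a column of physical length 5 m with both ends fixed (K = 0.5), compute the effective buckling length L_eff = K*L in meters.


L_eff = K * L
= 0.5 * 5
= 2.5 m

2.5 m


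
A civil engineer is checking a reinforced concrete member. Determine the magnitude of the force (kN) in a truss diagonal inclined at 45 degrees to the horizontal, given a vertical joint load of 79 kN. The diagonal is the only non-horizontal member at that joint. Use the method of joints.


At the joint, only the diagonal has a vertical component, so vertical equilibrium gives:
F * sin(45) = 79
F = 79 / sin(45)
= 79 / 0.707107
= 111.72 kN

111.72 kN


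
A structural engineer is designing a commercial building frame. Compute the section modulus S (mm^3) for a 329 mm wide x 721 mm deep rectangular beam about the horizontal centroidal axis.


S = b * h^2 / 6
= 329 * 721^2 / 6
= 329 * 519841 / 6
= 28504614.83 mm^3

28504614.83 mm^3


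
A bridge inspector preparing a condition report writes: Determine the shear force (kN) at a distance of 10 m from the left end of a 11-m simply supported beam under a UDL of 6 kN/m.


R_A = w * L / 2 = 6 * 11 / 2 = 33.0 kN
V(x) = R_A - w * x = 33.0 - 6 * 10
= -27.0 kN

-27.0 kN


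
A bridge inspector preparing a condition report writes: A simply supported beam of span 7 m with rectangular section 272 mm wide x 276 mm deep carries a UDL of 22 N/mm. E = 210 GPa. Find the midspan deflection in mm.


I = 272 * 276^3 / 12 = 476557056.0 mm^4
L = 7000.0 mm, w = 22 N/mm, E = 210000.0 MPa
delta = 5 * w * L^4 / (384 * E * I)
= 5 * 22 * 7000.0^4 / (384 * 210000.0 * 476557056.0)
= 6.8726 mm

6.8726 mm


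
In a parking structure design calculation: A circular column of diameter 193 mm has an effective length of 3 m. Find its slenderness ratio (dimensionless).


Radius of gyration r = d / 4 = 193 / 4 = 48.25 mm
L_eff = 3000.0 mm
Slenderness ratio = L / r = 3000.0 / 48.25 = 62.18 (dimensionless)

62.18 (dimensionless)


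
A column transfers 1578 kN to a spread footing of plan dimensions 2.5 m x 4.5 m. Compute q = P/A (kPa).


A = 2.5 * 4.5 = 11.25 m^2
q = P / A = 1578 / 11.25
= 140.2667 kPa

140.2667 kPa


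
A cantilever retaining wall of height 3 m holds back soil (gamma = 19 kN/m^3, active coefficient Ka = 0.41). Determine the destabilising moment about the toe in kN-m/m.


Pa = 0.5 * Ka * gamma * H^2
= 0.5 * 0.41 * 19 * 3^2
= 35.055 kN/m
Arm = H / 3 = 3 / 3 = 1.0 m
Mo = Pa * arm = Pa * H / 3 = 35.055 * 3 / 3 = 35.055 kN-m/m

35.055 kN-m/m


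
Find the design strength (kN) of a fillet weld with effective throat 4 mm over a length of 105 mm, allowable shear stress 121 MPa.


Strength = throat * length * allowable stress
= 4 * 105 * 121 N
= 50820 N
= 50.82 kN

50.82 kN


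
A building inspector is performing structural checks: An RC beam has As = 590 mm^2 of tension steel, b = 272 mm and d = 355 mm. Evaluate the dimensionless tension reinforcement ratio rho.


rho = As / (b * d)
= 590 / (272 * 355)
= 590 / 96560
= 0.00611 (dimensionless)

0.00611 (dimensionless)


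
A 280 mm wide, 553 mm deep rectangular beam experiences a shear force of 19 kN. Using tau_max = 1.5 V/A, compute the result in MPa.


A = b * h = 280 * 553 = 154840 mm^2
V = 19 kN = 19000.0 N
tau_max = 1.5 * V / A = 1.5 * 19000.0 / 154840
= 0.1841 MPa

0.1841 MPa


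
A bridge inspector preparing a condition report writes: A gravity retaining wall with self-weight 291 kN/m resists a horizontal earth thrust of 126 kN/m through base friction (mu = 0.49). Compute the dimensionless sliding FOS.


Resisting force = mu * W = 0.49 * 291 = 142.59 kN/m
FOS = Resisting / Driving = 142.59 / 126
= 1.1317 (dimensionless)

1.1317 (dimensionless)


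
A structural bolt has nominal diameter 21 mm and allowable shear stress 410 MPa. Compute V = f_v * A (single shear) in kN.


A = pi * d^2 / 4 = pi * 21^2 / 4 = 346.3606 mm^2
V = f_v * A / 1000 = 410 * 346.3606 / 1000
= 142.0078 kN

142.0078 kN


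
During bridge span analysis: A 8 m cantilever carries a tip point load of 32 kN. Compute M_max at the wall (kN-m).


For a cantilever with a point load at the free end:
M_max = P * L = 32 * 8 = 256 kN-m

256 kN-m


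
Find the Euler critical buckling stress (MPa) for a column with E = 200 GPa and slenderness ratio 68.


sigma_cr = pi^2 * E / lambda^2
= 9.8696 * 200000.0 / 68^2
= 9.8696 * 200000.0 / 4624
= 426.886 MPa

426.886 MPa


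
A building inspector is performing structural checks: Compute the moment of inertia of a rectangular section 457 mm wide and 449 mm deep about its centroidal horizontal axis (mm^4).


I = b * h^3 / 12
= 457 * 449^3 / 12
= 457 * 90518849 / 12
= 3447259499.42 mm^4

3447259499.42 mm^4


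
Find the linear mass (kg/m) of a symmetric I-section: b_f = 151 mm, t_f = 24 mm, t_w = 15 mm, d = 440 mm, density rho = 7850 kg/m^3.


A_flanges = 2 * 151 * 24 = 7248 mm^2
A_web = (440 - 2 * 24) * 15 = 5880 mm^2
A_total = 7248 + 5880 = 13128 mm^2 = 0.013128 m^2
Weight = rho * A = 7850 * 0.013128 = 103.0548 kg/m

103.0548 kg/m


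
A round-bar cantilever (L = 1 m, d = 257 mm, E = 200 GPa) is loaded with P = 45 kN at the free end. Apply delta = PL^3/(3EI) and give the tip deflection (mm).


I = pi * d^4 / 64 = pi * 257^4 / 64 = 214142265.05 mm^4
L = 1000.0 mm, P = 45000.0 N, E = 200000.0 MPa
delta = P * L^3 / (3 * E * I)
= 45000.0 * 1000.0^3 / (3 * 200000.0 * 214142265.05)
= 0.3502 mm

0.3502 mm


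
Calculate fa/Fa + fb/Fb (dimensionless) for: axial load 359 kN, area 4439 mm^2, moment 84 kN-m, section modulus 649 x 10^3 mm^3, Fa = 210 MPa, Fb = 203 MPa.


f_a = P / A = 359000.0 / 4439 = 80.8741 MPa
f_b = M / S = 84000000.0 / 649000.0 = 129.4299 MPa
Ratio = f_a / Fa + f_b / Fb
= 80.8741 / 210 + 129.4299 / 203
= 1.0227 (dimensionless)

1.0227 (dimensionless)


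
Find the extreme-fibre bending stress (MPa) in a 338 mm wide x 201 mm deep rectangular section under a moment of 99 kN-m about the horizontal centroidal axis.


I = b * h^3 / 12 = 338 * 201^3 / 12 = 228730261.5 mm^4
y = h / 2 = 201 / 2 = 100.5 mm
M = 99 kN-m = 99000000.0 N-mm
sigma = M * y / I = 99000000.0 * 100.5 / 228730261.5
= 43.5 MPa

43.5 MPa


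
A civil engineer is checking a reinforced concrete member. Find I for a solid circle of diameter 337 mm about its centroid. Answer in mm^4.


r = d / 2 = 337 / 2 = 168.5 mm
I = pi * r^4 / 4 = pi * 168.5^4 / 4
= 633125057.57 mm^4

633125057.57 mm^4


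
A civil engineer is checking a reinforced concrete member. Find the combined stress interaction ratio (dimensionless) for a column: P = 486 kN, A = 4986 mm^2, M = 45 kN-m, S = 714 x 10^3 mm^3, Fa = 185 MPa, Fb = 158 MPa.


f_a = P / A = 486000.0 / 4986 = 97.4729 MPa
f_b = M / S = 45000000.0 / 714000.0 = 63.0252 MPa
Ratio = f_a / Fa + f_b / Fb
= 97.4729 / 185 + 63.0252 / 158
= 0.9258 (dimensionless)

0.9258 (dimensionless)


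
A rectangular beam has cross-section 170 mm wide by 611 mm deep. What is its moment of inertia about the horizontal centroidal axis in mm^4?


I = b * h^3 / 12
= 170 * 611^3 / 12
= 170 * 228099131 / 12
= 3231404355.83 mm^4

3231404355.83 mm^4


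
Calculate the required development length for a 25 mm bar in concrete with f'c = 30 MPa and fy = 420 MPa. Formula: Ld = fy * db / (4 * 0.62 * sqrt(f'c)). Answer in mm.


Ld = (fy * db) / (4 * 0.62 * sqrt(f'c))
= (420 * 25) / (4 * 0.62 * sqrt(30))
= 10500 / 13.5835
= 773.0 mm

773.0 mm


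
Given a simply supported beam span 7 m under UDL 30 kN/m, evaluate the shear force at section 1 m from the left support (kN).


R_A = w * L / 2 = 30 * 7 / 2 = 105.0 kN
V(x) = R_A - w * x = 105.0 - 30 * 1
= 75.0 kN

75.0 kN


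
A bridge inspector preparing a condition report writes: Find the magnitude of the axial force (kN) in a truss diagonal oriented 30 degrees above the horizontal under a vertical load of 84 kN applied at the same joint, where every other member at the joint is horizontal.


At the joint, only the diagonal has a vertical component, so vertical equilibrium gives:
F * sin(30) = 84
F = 84 / sin(30)
= 84 / 0.5
= 168.0 kN

168.0 kN


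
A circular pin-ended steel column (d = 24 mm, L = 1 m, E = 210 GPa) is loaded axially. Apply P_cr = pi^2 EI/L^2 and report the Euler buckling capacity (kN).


I = pi * d^4 / 64 = 16286.02 mm^4
L = 1000.0 mm
P_cr = pi^2 * E * I / L^2
= 9.8696 * 210000.0 * 16286.02 / 1000.0^2
= 33754.67 N = 33.7547 kN

33.7547 kN


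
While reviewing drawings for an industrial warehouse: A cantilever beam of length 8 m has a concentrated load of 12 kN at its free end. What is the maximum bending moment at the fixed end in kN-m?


For a cantilever with a point load at the free end:
M_max = P * L = 12 * 8 = 96 kN-m

96 kN-m


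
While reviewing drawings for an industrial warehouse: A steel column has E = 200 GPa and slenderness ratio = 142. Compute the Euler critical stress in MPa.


sigma_cr = pi^2 * E / lambda^2
= 9.8696 * 200000.0 / 142^2
= 9.8696 * 200000.0 / 20164
= 97.8933 MPa

97.8933 MPa


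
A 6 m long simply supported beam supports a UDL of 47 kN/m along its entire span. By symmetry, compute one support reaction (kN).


Total load = w * L = 47 * 6 = 282 kN
By symmetry, each reaction R = total / 2 = 282 / 2 = 141.0 kN

141.0 kN


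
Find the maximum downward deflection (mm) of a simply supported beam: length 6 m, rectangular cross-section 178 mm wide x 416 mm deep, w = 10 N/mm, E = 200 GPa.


I = 178 * 416^3 / 12 = 1067870890.67 mm^4
L = 6000.0 mm, w = 10 N/mm, E = 200000.0 MPa
delta = 5 * w * L^4 / (384 * E * I)
= 5 * 10 * 6000.0^4 / (384 * 200000.0 * 1067870890.67)
= 0.7901 mm

0.7901 mm


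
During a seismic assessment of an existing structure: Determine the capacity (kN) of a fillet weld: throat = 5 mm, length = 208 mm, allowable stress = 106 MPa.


Strength = throat * length * allowable stress
= 5 * 208 * 106 N
= 110240 N
= 110.24 kN

110.24 kN


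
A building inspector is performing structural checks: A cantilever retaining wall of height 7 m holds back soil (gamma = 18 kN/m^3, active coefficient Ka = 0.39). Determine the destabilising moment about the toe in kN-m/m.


Pa = 0.5 * Ka * gamma * H^2
= 0.5 * 0.39 * 18 * 7^2
= 171.99 kN/m
Arm = H / 3 = 7 / 3 = 2.3333 m
Mo = Pa * arm = Pa * H / 3 = 171.99 * 7 / 3 = 401.31 kN-m/m

401.31 kN-m/m


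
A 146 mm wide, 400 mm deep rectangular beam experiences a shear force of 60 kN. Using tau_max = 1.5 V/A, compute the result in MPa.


A = b * h = 146 * 400 = 58400 mm^2
V = 60 kN = 60000.0 N
tau_max = 1.5 * V / A = 1.5 * 60000.0 / 58400
= 1.5411 MPa

1.5411 MPa


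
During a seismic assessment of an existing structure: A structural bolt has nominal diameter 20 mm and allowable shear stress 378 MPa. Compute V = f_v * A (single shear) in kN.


A = pi * d^2 / 4 = pi * 20^2 / 4 = 314.1593 mm^2
V = f_v * A / 1000 = 378 * 314.1593 / 1000
= 118.7522 kN

118.7522 kN


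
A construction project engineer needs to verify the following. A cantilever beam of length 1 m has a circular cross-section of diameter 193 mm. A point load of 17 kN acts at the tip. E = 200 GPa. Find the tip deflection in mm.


I = pi * d^4 / 64 = pi * 193^4 / 64 = 68108157.98 mm^4
L = 1000.0 mm, P = 17000.0 N, E = 200000.0 MPa
delta = P * L^3 / (3 * E * I)
= 17000.0 * 1000.0^3 / (3 * 200000.0 * 68108157.98)
= 0.416 mm

0.416 mm


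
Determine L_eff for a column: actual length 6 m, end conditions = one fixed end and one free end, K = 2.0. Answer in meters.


L_eff = K * L
= 2.0 * 6
= 12.0 m

12.0 m


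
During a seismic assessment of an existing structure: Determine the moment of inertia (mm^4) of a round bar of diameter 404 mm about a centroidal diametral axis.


r = d / 2 = 404 / 2 = 202.0 mm
I = pi * r^4 / 4 = pi * 202.0^4 / 4
= 1307661565.24 mm^4

1307661565.24 mm^4


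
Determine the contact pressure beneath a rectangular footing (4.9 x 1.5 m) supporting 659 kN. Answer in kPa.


A = 4.9 * 1.5 = 7.35 m^2
q = P / A = 659 / 7.35
= 89.6599 kPa

89.6599 kPa


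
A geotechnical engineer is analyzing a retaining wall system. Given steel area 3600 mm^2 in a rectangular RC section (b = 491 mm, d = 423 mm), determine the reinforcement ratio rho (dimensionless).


rho = As / (b * d)
= 3600 / (491 * 423)
= 3600 / 207693
= 0.017333 (dimensionless)

0.017333 (dimensionless)


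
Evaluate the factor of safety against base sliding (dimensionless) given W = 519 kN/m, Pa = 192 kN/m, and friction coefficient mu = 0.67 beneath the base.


Resisting force = mu * W = 0.67 * 519 = 347.73 kN/m
FOS = Resisting / Driving = 347.73 / 192
= 1.8111 (dimensionless)

1.8111 (dimensionless)


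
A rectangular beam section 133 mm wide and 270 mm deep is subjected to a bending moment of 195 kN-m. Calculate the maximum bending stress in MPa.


I = b * h^3 / 12 = 133 * 270^3 / 12 = 218153250.0 mm^4
y = h / 2 = 270 / 2 = 135.0 mm
M = 195 kN-m = 195000000.0 N-mm
sigma = M * y / I = 195000000.0 * 135.0 / 218153250.0
= 120.67 MPa

120.67 MPa


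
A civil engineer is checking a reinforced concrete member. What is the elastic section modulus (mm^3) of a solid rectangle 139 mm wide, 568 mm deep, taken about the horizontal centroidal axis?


S = b * h^2 / 6
= 139 * 568^2 / 6
= 139 * 322624 / 6
= 7474122.67 mm^3

7474122.67 mm^3


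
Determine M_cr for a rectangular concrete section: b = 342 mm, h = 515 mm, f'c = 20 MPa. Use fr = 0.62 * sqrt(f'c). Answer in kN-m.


fr = 0.62 * sqrt(20) = 0.62 * 4.4721 = 2.7727 MPa
I = 342 * 515^3 / 12 = 3892839937.5 mm^4
y_t = 257.5 mm
M_cr = fr * I / y_t = 2.7727 * 3892839937.5 / 257.5 N-mm
= 41.9176 kN-m

41.9176 kN-m


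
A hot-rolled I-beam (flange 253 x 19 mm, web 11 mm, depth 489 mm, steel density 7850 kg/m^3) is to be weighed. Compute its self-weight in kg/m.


A_flanges = 2 * 253 * 19 = 9614 mm^2
A_web = (489 - 2 * 19) * 11 = 4961 mm^2
A_total = 9614 + 4961 = 14575 mm^2 = 0.014575 m^2
Weight = rho * A = 7850 * 0.014575 = 114.4137 kg/m

114.4137 kg/m


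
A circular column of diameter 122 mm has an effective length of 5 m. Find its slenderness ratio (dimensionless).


Radius of gyration r = d / 4 = 122 / 4 = 30.5 mm
L_eff = 5000.0 mm
Slenderness ratio = L / r = 5000.0 / 30.5 = 163.93 (dimensionless)

163.93 (dimensionless)


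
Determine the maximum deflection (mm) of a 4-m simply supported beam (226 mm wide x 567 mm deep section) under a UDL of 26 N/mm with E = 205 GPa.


I = 226 * 567^3 / 12 = 3433020286.5 mm^4
L = 4000.0 mm, w = 26 N/mm, E = 205000.0 MPa
delta = 5 * w * L^4 / (384 * E * I)
= 5 * 26 * 4000.0^4 / (384 * 205000.0 * 3433020286.5)
= 0.1231 mm

0.1231 mm


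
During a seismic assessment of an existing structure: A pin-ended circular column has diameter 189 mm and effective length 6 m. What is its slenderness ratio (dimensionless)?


Radius of gyration r = d / 4 = 189 / 4 = 47.25 mm
L_eff = 6000.0 mm
Slenderness ratio = L / r = 6000.0 / 47.25 = 126.98 (dimensionless)

126.98 (dimensionless)


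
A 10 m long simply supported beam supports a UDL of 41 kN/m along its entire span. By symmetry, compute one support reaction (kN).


Total load = w * L = 41 * 10 = 410 kN
By symmetry, each reaction R = total / 2 = 410 / 2 = 205.0 kN

205.0 kN


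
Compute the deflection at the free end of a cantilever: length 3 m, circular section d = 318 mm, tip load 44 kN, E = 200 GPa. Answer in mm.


I = pi * d^4 / 64 = pi * 318^4 / 64 = 501970712.14 mm^4
L = 3000.0 mm, P = 44000.0 N, E = 200000.0 MPa
delta = P * L^3 / (3 * E * I)
= 44000.0 * 3000.0^3 / (3 * 200000.0 * 501970712.14)
= 3.9445 mm

3.9445 mm


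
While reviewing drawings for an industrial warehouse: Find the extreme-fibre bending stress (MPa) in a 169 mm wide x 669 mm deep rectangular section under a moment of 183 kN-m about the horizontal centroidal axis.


I = b * h^3 / 12 = 169 * 669^3 / 12 = 4216807851.75 mm^4
y = h / 2 = 669 / 2 = 334.5 mm
M = 183 kN-m = 183000000.0 N-mm
sigma = M * y / I = 183000000.0 * 334.5 / 4216807851.75
= 14.52 MPa

14.52 MPa


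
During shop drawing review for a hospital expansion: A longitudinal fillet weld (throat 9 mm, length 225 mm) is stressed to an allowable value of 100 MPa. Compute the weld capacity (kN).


Strength = throat * length * allowable stress
= 9 * 225 * 100 N
= 202500 N
= 202.5 kN

202.5 kN


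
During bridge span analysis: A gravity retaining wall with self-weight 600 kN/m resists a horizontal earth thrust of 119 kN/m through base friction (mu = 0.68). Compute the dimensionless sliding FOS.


Resisting force = mu * W = 0.68 * 600 = 408.0 kN/m
FOS = Resisting / Driving = 408.0 / 119
= 3.4286 (dimensionless)

3.4286 (dimensionless)


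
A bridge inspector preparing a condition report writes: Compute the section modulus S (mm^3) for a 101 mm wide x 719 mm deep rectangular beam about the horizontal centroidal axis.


S = b * h^2 / 6
= 101 * 719^2 / 6
= 101 * 516961 / 6
= 8702176.83 mm^3

8702176.83 mm^3


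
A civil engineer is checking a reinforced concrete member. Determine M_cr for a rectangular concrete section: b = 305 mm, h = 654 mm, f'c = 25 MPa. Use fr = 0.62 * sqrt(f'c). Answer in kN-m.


fr = 0.62 * sqrt(25) = 0.62 * 5.0 = 3.1 MPa
I = 305 * 654^3 / 12 = 7109709210.0 mm^4
y_t = 327.0 mm
M_cr = fr * I / y_t = 3.1 * 7109709210.0 / 327.0 N-mm
= 67.4009 kN-m

67.4009 kN-m


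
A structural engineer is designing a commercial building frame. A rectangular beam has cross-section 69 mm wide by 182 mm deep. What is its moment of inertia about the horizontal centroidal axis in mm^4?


I = b * h^3 / 12
= 69 * 182^3 / 12
= 69 * 6028568 / 12
= 34664266.0 mm^4

34664266.0 mm^4


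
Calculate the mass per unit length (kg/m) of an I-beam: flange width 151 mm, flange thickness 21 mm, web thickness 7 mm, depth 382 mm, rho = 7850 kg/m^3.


A_flanges = 2 * 151 * 21 = 6342 mm^2
A_web = (382 - 2 * 21) * 7 = 2380 mm^2
A_total = 6342 + 2380 = 8722 mm^2 = 0.008722 m^2
Weight = rho * A = 7850 * 0.008722 = 68.4677 kg/m

68.4677 kg/m


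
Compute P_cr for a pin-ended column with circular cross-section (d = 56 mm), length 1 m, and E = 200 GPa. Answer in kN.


I = pi * d^4 / 64 = 482749.69 mm^4
L = 1000.0 mm
P_cr = pi^2 * E * I / L^2
= 9.8696 * 200000.0 * 482749.69 / 1000.0^2
= 952909.7 N = 952.9097 kN

952.9097 kN


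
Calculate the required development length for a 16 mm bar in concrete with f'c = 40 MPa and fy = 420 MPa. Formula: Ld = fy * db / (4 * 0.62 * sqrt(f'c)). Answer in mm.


Ld = (fy * db) / (4 * 0.62 * sqrt(f'c))
= (420 * 16) / (4 * 0.62 * sqrt(40))
= 6720 / 15.6849
= 428.44 mm

428.44 mm


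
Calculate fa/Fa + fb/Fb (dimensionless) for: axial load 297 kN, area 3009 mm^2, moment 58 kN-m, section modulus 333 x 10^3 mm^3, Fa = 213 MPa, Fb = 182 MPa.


f_a = P / A = 297000.0 / 3009 = 98.7039 MPa
f_b = M / S = 58000000.0 / 333000.0 = 174.1742 MPa
Ratio = f_a / Fa + f_b / Fb
= 98.7039 / 213 + 174.1742 / 182
= 1.4204 (dimensionless)

1.4204 (dimensionless)


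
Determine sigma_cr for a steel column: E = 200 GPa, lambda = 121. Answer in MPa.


sigma_cr = pi^2 * E / lambda^2
= 9.8696 * 200000.0 / 121^2
= 9.8696 * 200000.0 / 14641
= 134.8215 MPa

134.8215 MPa


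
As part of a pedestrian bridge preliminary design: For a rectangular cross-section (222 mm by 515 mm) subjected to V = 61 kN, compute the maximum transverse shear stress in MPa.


A = b * h = 222 * 515 = 114330 mm^2
V = 61 kN = 61000.0 N
tau_max = 1.5 * V / A = 1.5 * 61000.0 / 114330
= 0.8003 MPa

0.8003 MPa


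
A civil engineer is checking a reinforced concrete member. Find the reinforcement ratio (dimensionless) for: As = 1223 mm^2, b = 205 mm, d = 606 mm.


rho = As / (b * d)
= 1223 / (205 * 606)
= 1223 / 124230
= 0.009845 (dimensionless)

0.009845 (dimensionless)


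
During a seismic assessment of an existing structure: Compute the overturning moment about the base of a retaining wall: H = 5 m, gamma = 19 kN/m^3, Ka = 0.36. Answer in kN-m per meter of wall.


Pa = 0.5 * Ka * gamma * H^2
= 0.5 * 0.36 * 19 * 5^2
= 85.5 kN/m
Arm = H / 3 = 5 / 3 = 1.6667 m
Mo = Pa * arm = Pa * H / 3 = 85.5 * 5 / 3 = 142.5 kN-m/m

142.5 kN-m/m


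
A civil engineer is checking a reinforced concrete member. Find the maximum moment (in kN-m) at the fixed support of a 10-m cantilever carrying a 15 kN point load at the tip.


For a cantilever with a point load at the free end:
M_max = P * L = 15 * 10 = 150 kN-m

150 kN-m


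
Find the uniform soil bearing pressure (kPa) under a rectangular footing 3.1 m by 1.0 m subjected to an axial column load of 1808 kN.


A = 3.1 * 1.0 = 3.1 m^2
q = P / A = 1808 / 3.1
= 583.2258 kPa

583.2258 kPa


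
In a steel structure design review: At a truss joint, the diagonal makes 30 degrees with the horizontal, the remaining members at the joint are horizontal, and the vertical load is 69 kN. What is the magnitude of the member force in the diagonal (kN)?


At the joint, only the diagonal has a vertical component, so vertical equilibrium gives:
F * sin(30) = 69
F = 69 / sin(30)
= 69 / 0.5
= 138.0 kN

138.0 kN


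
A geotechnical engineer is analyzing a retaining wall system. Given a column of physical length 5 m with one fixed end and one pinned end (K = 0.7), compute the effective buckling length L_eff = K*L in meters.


L_eff = K * L
= 0.7 * 5
= 3.5 m

3.5 m


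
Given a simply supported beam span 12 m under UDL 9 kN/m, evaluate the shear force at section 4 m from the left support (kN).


R_A = w * L / 2 = 9 * 12 / 2 = 54.0 kN
V(x) = R_A - w * x = 54.0 - 9 * 4
= 18.0 kN

18.0 kN


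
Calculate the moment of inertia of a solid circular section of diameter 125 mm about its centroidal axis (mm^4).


r = d / 2 = 125 / 2 = 62.5 mm
I = pi * r^4 / 4 = pi * 62.5^4 / 4
= 11984224.91 mm^4

11984224.91 mm^4


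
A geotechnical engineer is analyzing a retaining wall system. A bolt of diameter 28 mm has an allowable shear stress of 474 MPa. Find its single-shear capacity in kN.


A = pi * d^2 / 4 = pi * 28^2 / 4 = 615.7522 mm^2
V = f_v * A / 1000 = 474 * 615.7522 / 1000
= 291.8665 kN

291.8665 kN


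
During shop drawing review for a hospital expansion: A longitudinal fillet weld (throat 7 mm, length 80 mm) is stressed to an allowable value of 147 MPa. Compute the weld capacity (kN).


Strength = throat * length * allowable stress
= 7 * 80 * 147 N
= 82320 N
= 82.32 kN

82.32 kN


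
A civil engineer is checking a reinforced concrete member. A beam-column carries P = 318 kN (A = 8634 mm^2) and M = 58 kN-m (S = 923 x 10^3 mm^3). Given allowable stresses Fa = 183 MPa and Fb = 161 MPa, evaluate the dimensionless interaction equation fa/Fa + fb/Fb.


f_a = P / A = 318000.0 / 8634 = 36.8311 MPa
f_b = M / S = 58000000.0 / 923000.0 = 62.8386 MPa
Ratio = f_a / Fa + f_b / Fb
= 36.8311 / 183 + 62.8386 / 161
= 0.5916 (dimensionless)

0.5916 (dimensionless)


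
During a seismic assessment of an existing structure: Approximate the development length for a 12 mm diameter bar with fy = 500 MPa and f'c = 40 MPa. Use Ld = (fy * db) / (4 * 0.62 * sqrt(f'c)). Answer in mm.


Ld = (fy * db) / (4 * 0.62 * sqrt(f'c))
= (500 * 12) / (4 * 0.62 * sqrt(40))
= 6000 / 15.6849
= 382.53 mm

382.53 mm


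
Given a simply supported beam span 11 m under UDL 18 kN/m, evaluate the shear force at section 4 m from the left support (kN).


R_A = w * L / 2 = 18 * 11 / 2 = 99.0 kN
V(x) = R_A - w * x = 99.0 - 18 * 4
= 27.0 kN

27.0 kN


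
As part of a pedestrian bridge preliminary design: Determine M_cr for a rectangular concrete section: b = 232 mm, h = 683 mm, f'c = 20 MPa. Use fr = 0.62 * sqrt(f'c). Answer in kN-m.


fr = 0.62 * sqrt(20) = 0.62 * 4.4721 = 2.7727 MPa
I = 232 * 683^3 / 12 = 6159831748.67 mm^4
y_t = 341.5 mm
M_cr = fr * I / y_t = 2.7727 * 6159831748.67 / 341.5 N-mm
= 50.0132 kN-m

50.0132 kN-m


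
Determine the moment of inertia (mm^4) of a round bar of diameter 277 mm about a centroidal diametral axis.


r = d / 2 = 277 / 2 = 138.5 mm
I = pi * r^4 / 4 = pi * 138.5^4 / 4
= 288994099.02 mm^4

288994099.02 mm^4


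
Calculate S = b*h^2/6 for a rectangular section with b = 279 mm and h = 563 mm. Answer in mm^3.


S = b * h^2 / 6
= 279 * 563^2 / 6
= 279 * 316969 / 6
= 14739058.5 mm^3

14739058.5 mm^3


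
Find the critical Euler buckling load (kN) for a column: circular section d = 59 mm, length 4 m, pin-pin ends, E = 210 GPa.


I = pi * d^4 / 64 = 594809.57 mm^4
L = 4000.0 mm
P_cr = pi^2 * E * I / L^2
= 9.8696 * 210000.0 * 594809.57 / 4000.0^2
= 77050.77 N = 77.0508 kN

77.0508 kN


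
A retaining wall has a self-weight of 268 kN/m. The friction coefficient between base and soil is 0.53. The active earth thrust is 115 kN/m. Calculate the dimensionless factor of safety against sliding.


Resisting force = mu * W = 0.53 * 268 = 142.04 kN/m
FOS = Resisting / Driving = 142.04 / 115
= 1.2351 (dimensionless)

1.2351 (dimensionless)


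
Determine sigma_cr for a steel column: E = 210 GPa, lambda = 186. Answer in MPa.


sigma_cr = pi^2 * E / lambda^2
= 9.8696 * 210000.0 / 186^2
= 9.8696 * 210000.0 / 34596
= 59.9091 MPa

59.9091 MPa


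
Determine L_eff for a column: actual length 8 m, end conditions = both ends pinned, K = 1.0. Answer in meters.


L_eff = K * L
= 1.0 * 8
= 8.0 m

8.0 m


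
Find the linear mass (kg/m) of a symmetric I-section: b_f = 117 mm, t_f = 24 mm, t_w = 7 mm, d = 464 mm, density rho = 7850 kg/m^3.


A_flanges = 2 * 117 * 24 = 5616 mm^2
A_web = (464 - 2 * 24) * 7 = 2912 mm^2
A_total = 5616 + 2912 = 8528 mm^2 = 0.008528 m^2
Weight = rho * A = 7850 * 0.008528 = 66.9448 kg/m

66.9448 kg/m


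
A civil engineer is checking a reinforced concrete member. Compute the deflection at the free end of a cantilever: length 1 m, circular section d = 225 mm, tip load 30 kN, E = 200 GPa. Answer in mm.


I = pi * d^4 / 64 = pi * 225^4 / 64 = 125805599.37 mm^4
L = 1000.0 mm, P = 30000.0 N, E = 200000.0 MPa
delta = P * L^3 / (3 * E * I)
= 30000.0 * 1000.0^3 / (3 * 200000.0 * 125805599.37)
= 0.3974 mm

0.3974 mm


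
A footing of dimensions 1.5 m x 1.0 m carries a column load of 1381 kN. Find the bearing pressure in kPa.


A = 1.5 * 1.0 = 1.5 m^2
q = P / A = 1381 / 1.5
= 920.6667 kPa

920.6667 kPa


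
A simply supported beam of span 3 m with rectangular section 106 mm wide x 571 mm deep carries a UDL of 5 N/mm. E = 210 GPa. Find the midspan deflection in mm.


I = 106 * 571^3 / 12 = 1644496463.83 mm^4
L = 3000.0 mm, w = 5 N/mm, E = 210000.0 MPa
delta = 5 * w * L^4 / (384 * E * I)
= 5 * 5 * 3000.0^4 / (384 * 210000.0 * 1644496463.83)
= 0.0153 mm

0.0153 mm


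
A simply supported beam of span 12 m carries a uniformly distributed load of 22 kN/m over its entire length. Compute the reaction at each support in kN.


Total load = w * L = 22 * 12 = 264 kN
By symmetry, each reaction R = total / 2 = 264 / 2 = 132.0 kN

132.0 kN


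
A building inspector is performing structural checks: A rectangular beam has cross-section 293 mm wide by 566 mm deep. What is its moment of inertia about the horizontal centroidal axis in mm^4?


I = b * h^3 / 12
= 293 * 566^3 / 12
= 293 * 181321496 / 12
= 4427266527.33 mm^4

4427266527.33 mm^4


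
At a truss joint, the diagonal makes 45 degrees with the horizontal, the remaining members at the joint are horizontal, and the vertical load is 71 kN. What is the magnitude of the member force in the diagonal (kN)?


At the joint, only the diagonal has a vertical component, so vertical equilibrium gives:
F * sin(45) = 71
F = 71 / sin(45)
= 71 / 0.707107
= 100.41 kN

100.41 kN


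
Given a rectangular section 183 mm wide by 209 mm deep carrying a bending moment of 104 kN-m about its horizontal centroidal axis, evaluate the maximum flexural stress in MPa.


I = b * h^3 / 12 = 183 * 209^3 / 12 = 139222267.25 mm^4
y = h / 2 = 209 / 2 = 104.5 mm
M = 104 kN-m = 104000000.0 N-mm
sigma = M * y / I = 104000000.0 * 104.5 / 139222267.25
= 78.06 MPa

78.06 MPa


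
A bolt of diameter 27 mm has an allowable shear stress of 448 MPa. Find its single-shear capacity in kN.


A = pi * d^2 / 4 = pi * 27^2 / 4 = 572.5553 mm^2
V = f_v * A / 1000 = 448 * 572.5553 / 1000
= 256.5048 kN

256.5048 kN


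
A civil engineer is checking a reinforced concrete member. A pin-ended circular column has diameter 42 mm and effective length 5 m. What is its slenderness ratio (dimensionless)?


Radius of gyration r = d / 4 = 42 / 4 = 10.5 mm
L_eff = 5000.0 mm
Slenderness ratio = L / r = 5000.0 / 10.5 = 476.19 (dimensionless)

476.19 (dimensionless)


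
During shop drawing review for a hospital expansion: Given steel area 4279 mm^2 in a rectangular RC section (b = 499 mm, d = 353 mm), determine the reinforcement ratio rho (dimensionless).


rho = As / (b * d)
= 4279 / (499 * 353)
= 4279 / 176147
= 0.024292 (dimensionless)

0.024292 (dimensionless)


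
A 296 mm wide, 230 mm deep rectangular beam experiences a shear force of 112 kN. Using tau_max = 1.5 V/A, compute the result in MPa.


A = b * h = 296 * 230 = 68080 mm^2
V = 112 kN = 112000.0 N
tau_max = 1.5 * V / A = 1.5 * 112000.0 / 68080
= 2.4677 MPa

2.4677 MPa


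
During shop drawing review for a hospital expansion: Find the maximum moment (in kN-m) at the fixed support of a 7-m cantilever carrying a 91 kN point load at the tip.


For a cantilever with a point load at the free end:
M_max = P * L = 91 * 7 = 637 kN-m

637 kN-m


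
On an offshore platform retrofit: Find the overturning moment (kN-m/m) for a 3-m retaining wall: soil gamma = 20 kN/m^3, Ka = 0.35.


Pa = 0.5 * Ka * gamma * H^2
= 0.5 * 0.35 * 20 * 3^2
= 31.5 kN/m
Arm = H / 3 = 3 / 3 = 1.0 m
Mo = Pa * arm = Pa * H / 3 = 31.5 * 3 / 3 = 31.5 kN-m/m

31.5 kN-m/m


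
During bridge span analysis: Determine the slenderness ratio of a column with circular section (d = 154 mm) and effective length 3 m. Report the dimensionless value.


Radius of gyration r = d / 4 = 154 / 4 = 38.5 mm
L_eff = 3000.0 mm
Slenderness ratio = L / r = 3000.0 / 38.5 = 77.92 (dimensionless)

77.92 (dimensionless)
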